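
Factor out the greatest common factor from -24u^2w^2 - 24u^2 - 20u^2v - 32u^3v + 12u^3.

4u^2(-6w^2 - 6 - 5v - 8uv + 3u)

-24u^2w^2 - 24u^2 - 20u^2v - 32u^3v + 12u^3
= 4(-6u^2w^2 - 6u^2 - 5u^2v - 8u^3v + 3u^3)    [factor out 4]
= 4u^2(-6w^2 - 6 - 5v - 8uv + 3u)    [factor out u^2]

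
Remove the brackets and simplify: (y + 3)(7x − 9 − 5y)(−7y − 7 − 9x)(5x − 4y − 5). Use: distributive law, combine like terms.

232x²y² + 191xy³ + 955xy² + 1171x²y + 1301xy − 315x³y − 987y³ − 2443y² − 2541y − 140y⁴ + 1425x² + 465x − 945x³ − 945

(y + 3)(7x − 9 − 5y)(−7y − 7 − 9x)(5x − 4y − 5)
= (7xy − 9y − 5y² + 21x − 27 − 15y)(−7y − 7 − 9x)(5x − 4y − 5)    [distributive law]
= (7xy − 24y − 5y² + 21x − 27)(−7y − 7 − 9x)(5x − 4y − 5)    [combine like terms]
= (−49xy² − 49xy − 63x²y + 168y² + 168y + 216xy + 35y³ + 35y² + 45xy² − 147xy − 147x − 189x² + 189y + 189 + 243x)(5x − 4y − 5)    [distributive law]
= (−4xy² + 20xy − 63x²y + 203y² + 357y + 35y³ + 96x − 189x² + 189)(5x − 4y − 5)    [combine like terms]
= −20x²y² + 16xy³ + 20xy² + 100x²y − 80xy² − 100xy − 315x³y + 252x²y² + 315x²y + 1015xy² − 812y³ − 1015y² + 1785xy − 1428y² − 1785y + 175xy³ − 140y⁴ − 175y³ + 480x² − 384xy − 480x − 945x³ + 756x²y + 945x² + 945x − 756y − 945    [distributive law]
= 232x²y² + 191xy³ + 955xy² + 1171x²y + 1301xy − 315x³y − 987y³ − 2443y² − 2541y − 140y⁴ + 1425x² + 465x − 945x³ − 945    [combine like terms]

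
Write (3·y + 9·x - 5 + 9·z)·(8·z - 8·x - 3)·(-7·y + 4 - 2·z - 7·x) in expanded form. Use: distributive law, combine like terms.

(3·y + 9·x - 5 + 9·z)·(8·z - 8·x - 3)·(-7·y + 4 - 2·z - 7·x)
= (24·y·z - 24·x·y - 9·y + 72·x·z - 72·x^2 - 27·x - 40·z + 40·x + 15 + 72·z^2 - 72·x·z - 27·z)·(-7·y + 4 - 2·z - 7·x)    [distributive law]
= (24·y·z - 24·x·y - 9·y - 72·x^2 + 13·x - 67·z + 15 + 72·z^2)·(-7·y + 4 - 2·z - 7·x)    [combine like terms]
= -168·y^2·z + 96·y·z - 48·y·z^2 - 168·x·y·z + 168·x·y^2 - 96·x·y + 48·x·y·z + 168·x^2·y + 63·y^2 - 36·y + 18·y·z + 63·x·y + 504·x^2·y - 288·x^2 + 144·x^2·z + 504·x^3 - 91·x·y + 52·x - 26·x·z - 91·x^2 + 469·y·z - 268·z + 134·z^2 + 469·x·z - 105·y + 60 - 30·z - 105·x - 504·y·z^2 + 288·z^2 - 144·z^3 - 504·x·z^2    [distributive law]
= -168·y^2·z + 583·y·z - 552·y·z^2 - 120·x·y·z + 168·x·y^2 - 124·x·y + 672·x^2·y + 63·y^2 - 141·y - 379·x^2 + 144·x^2·z + 504·x^3 - 53·x + 443·x·z - 298·z + 422·z^2 + 60 - 144·z^3 - 504·x·z^2    [combine like terms]

-168·y^2·z + 583·y·z - 552·y·z^2 - 120·x·y·z + 168·x·y^2 - 124·x·y + 672·x^2·y + 63·y^2 - 141·y - 379·x^2 + 144·x^2·z + 504·x^3 - 53·x + 443·x·z - 298·z + 422·z^2 + 60 - 144·z^3 - 504·x·z^2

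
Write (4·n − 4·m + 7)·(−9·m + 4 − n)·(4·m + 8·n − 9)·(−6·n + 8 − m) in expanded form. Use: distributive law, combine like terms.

(4·n − 4·m + 7)·(−9·m + 4 − n)·(4·m + 8·n − 9)·(−6·n + 8 − m)
= (−36·m·n + 16·n − 4·n^2 + 36·m^2 − 16·m + 4·m·n − 63·m + 28 − 7·n)·(4·m + 8·n − 9)·(−6·n + 8 − m)    [distributive law]
= (−32·m·n + 9·n − 4·n^2 + 36·m^2 − 79·m + 28)·(4·m + 8·n − 9)·(−6·n + 8 − m)    [combine like terms]
= (−128·m^2·n − 256·m·n^2 + 288·m·n + 36·m·n + 72·n^2 − 81·n − 16·m·n^2 − 32·n^3 + 36·n^2 + 144·m^3 + 288·m^2·n − 324·m^2 − 316·m^2 − 632·m·n + 711·m + 112·m + 224·n − 252)·(−6·n + 8 − m)    [distributive law]
= (160·m^2·n − 272·m·n^2 − 308·m·n + 108·n^2 + 143·n − 32·n^3 + 144·m^3 − 640·m^2 + 823·m − 252)·(−6·n + 8 − m)    [combine like terms]
= −960·m^2·n^2 + 1280·m^2·n − 160·m^3·n + 1632·m·n^3 − 2176·m·n^2 + 272·m^2·n^2 + 1848·m·n^2 − 2464·m·n + 308·m^2·n − 648·n^3 + 864·n^2 − 108·m·n^2 − 858·n^2 + 1144·n − 143·m·n + 192·n^4 − 256·n^3 + 32·m·n^3 − 864·m^3·n + 1152·m^3 − 144·m^4 + 3840·m^2·n − 5120·m^2 + 640·m^3 − 4938·m·n + 6584·m − 823·m^2 + 1512·n − 2016 + 252·m    [distributive law]
= −688·m^2·n^2 + 5428·m^2·n − 1024·m^3·n + 1664·m·n^3 − 436·m·n^2 − 7545·m·n − 904·n^3 + 6·n^2 + 2656·n + 192·n^4 + 1792·m^3 − 144·m^4 − 5943·m^2 + 6836·m − 2016    [combine like terms]

−688·m^2·n^2 + 5428·m^2·n − 1024·m^3·n + 1664·m·n^3 − 436·m·n^2 − 7545·m·n − 904·n^3 + 6·n^2 + 2656·n + 192·n^4 + 1792·m^3 − 144·m^4 − 5943·m^2 + 6836·m − 2016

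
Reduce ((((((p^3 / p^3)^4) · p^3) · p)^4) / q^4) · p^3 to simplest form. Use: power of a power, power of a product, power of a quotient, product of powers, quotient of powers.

((((((p^3 / p^3)^4) · p^3) · p)^4) / q^4) · p^3
= ((((((p^3 / p^3)^4) · p^3)^4) · (p^4)) / q^4) · p^3    [power of a product]
= ((((((p^3 / p^3)^4)^4) · ((p^3)^4)) · (p^4)) / q^4) · p^3    [power of a product]
= (((((p^3 / p^3)^16) · ((p^3)^4)) · (p^4)) / q^4) · p^3    [power of a power]
= ((((((p^3)^16) / ((p^3)^16)) · ((p^3)^4)) · (p^4)) / q^4) · p^3    [power of a quotient]
= ((((p^48 / ((p^3)^16)) · ((p^3)^4)) · (p^4)) / q^4) · p^3    [power of a power]
= ((((p^48 / p^48) · ((p^3)^4)) · (p^4)) / q^4) · p^3    [power of a power]
= (((p^0 · ((p^3)^4)) · (p^4)) / q^4) · p^3    [quotient of powers]
= (((p^0 · p^12) · (p^4)) / q^4) · p^3    [power of a power]
= ((p^12 · (p^4)) / q^4) · p^3    [product of powers]
= (p^16 / q^4) · p^3    [product of powers]
= p^19·q^(-4)    [quotient of powers; product of powers]

p^19·q^(-4)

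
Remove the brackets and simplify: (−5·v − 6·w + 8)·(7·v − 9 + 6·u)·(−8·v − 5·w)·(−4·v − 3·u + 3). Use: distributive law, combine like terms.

(−5·v − 6·w + 8)·(7·v − 9 + 6·u)·(−8·v − 5·w)·(−4·v − 3·u + 3)
= (−35·v^2 + 45·v − 30·u·v − 42·v·w + 54·w − 36·u·w + 56·v − 72 + 48·u)·(−8·v − 5·w)·(−4·v − 3·u + 3)    [distributive law]
= (−35·v^2 + 101·v − 30·u·v − 42·v·w + 54·w − 36·u·w − 72 + 48·u)·(−8·v − 5·w)·(−4·v − 3·u + 3)    [combine like terms]
= (280·v^3 + 175·v^2·w − 808·v^2 − 505·v·w + 240·u·v^2 + 150·u·v·w + 336·v^2·w + 210·v·w^2 − 432·v·w − 270·w^2 + 288·u·v·w + 180·u·w^2 + 576·v + 360·w − 384·u·v − 240·u·w)·(−4·v − 3·u + 3)    [distributive law]
= (280·v^3 + 511·v^2·w − 808·v^2 − 937·v·w + 240·u·v^2 + 438·u·v·w + 210·v·w^2 − 270·w^2 + 180·u·w^2 + 576·v + 360·w − 384·u·v − 240·u·w)·(−4·v − 3·u + 3)    [combine like terms]
= −1120·v^4 − 840·u·v^3 + 840·v^3 − 2044·v^3·w − 1533·u·v^2·w + 1533·v^2·w + 3232·v^3 + 2424·u·v^2 − 2424·v^2 + 3748·v^2·w + 2811·u·v·w − 2811·v·w − 960·u·v^3 − 720·u^2·v^2 + 720·u·v^2 − 1752·u·v^2·w − 1314·u^2·v·w + 1314·u·v·w − 840·v^2·w^2 − 630·u·v·w^2 + 630·v·w^2 + 1080·v·w^2 + 810·u·w^2 − 810·w^2 − 720·u·v·w^2 − 540·u^2·w^2 + 540·u·w^2 − 2304·v^2 − 1728·u·v + 1728·v − 1440·v·w − 1080·u·w + 1080·w + 1536·u·v^2 + 1152·u^2·v − 1152·u·v + 960·u·v·w + 720·u^2·w − 720·u·w    [distributive law]
= −1120·v^4 − 1800·u·v^3 + 4072·v^3 − 2044·v^3·w − 3285·u·v^2·w + 5281·v^2·w + 4680·u·v^2 − 4728·v^2 + 5085·u·v·w − 4251·v·w − 720·u^2·v^2 − 1314·u^2·v·w − 840·v^2·w^2 − 1350·u·v·w^2 + 1710·v·w^2 + 1350·u·w^2 − 810·w^2 − 540·u^2·w^2 − 2880·u·v + 1728·v − 1800·u·w + 1080·w + 1152·u^2·v + 720·u^2·w    [combine like terms]

−1120·v^4 − 1800·u·v^3 + 4072·v^3 − 2044·v^3·w − 3285·u·v^2·w + 5281·v^2·w + 4680·u·v^2 − 4728·v^2 + 5085·u·v·w − 4251·v·w − 720·u^2·v^2 − 1314·u^2·v·w − 840·v^2·w^2 − 1350·u·v·w^2 + 1710·v·w^2 + 1350·u·w^2 − 810·w^2 − 540·u^2·w^2 − 2880·u·v + 1728·v − 1800·u·w + 1080·w + 1152·u^2·v + 720·u^2·w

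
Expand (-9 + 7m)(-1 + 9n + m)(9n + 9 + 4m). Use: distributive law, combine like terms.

-648n + 81 - 108m - 729n^2 + 99mn - m^2 + 567mn^2 + 315m^2n + 28m^3

(-9 + 7m)(-1 + 9n + m)(9n + 9 + 4m)
= (9 - 81n - 9m - 7m + 63mn + 7m^2)(9n + 9 + 4m)    [distributive law]
= (9 - 81n - 16m + 63mn + 7m^2)(9n + 9 + 4m)    [combine like terms]
= 81n + 81 + 36m - 729n^2 - 729n - 324mn - 144mn - 144m - 64m^2 + 567mn^2 + 567mn + 252m^2n + 63m^2n + 63m^2 + 28m^3    [distributive law]
= -648n + 81 - 108m - 729n^2 + 99mn - m^2 + 567mn^2 + 315m^2n + 28m^3    [combine like terms]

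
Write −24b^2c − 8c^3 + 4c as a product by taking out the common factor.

−24b^2c − 8c^3 + 4c
= 4(−6b^2c − 2c^3 + c)    [factor out 4]
= 4c(−6b^2 − 2c^2 + 1)    [factor out c]

4c(−6b^2 − 2c^2 + 1)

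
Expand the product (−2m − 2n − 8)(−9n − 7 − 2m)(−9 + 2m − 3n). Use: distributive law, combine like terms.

−116mn + 32m^2n − 30mn^2 − 158m + 24m^2 + 8m^3 − 420n^2 − 54n^3 − 942n − 504

(−2m − 2n − 8)(−9n − 7 − 2m)(−9 + 2m − 3n)
= (18mn + 14m + 4m^2 + 18n^2 + 14n + 4mn + 72n + 56 + 16m)(−9 + 2m − 3n)    [distributive law]
= (22mn + 30m + 4m^2 + 18n^2 + 86n + 56)(−9 + 2m − 3n)    [combine like terms]
= −198mn + 44m^2n − 66mn^2 − 270m + 60m^2 − 90mn − 36m^2 + 8m^3 − 12m^2n − 162n^2 + 36mn^2 − 54n^3 − 774n + 172mn − 258n^2 − 504 + 112m − 168n    [distributive law]
= −116mn + 32m^2n − 30mn^2 − 158m + 24m^2 + 8m^3 − 420n^2 − 54n^3 − 942n − 504    [combine like terms]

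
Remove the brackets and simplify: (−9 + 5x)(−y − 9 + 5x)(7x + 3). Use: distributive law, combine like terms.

48xy + 27y + 297x + 243 − 555x² − 35x²y + 175x³

(−9 + 5x)(−y − 9 + 5x)(7x + 3)
= (9y + 81 − 45x − 5xy − 45x + 25x²)(7x + 3)    [distributive law]
= (9y + 81 − 90x − 5xy + 25x²)(7x + 3)    [combine like terms]
= 63xy + 27y + 567x + 243 − 630x² − 270x − 35x²y − 15xy + 175x³ + 75x²    [distributive law]
= 48xy + 27y + 297x + 243 − 555x² − 35x²y + 175x³    [combine like terms]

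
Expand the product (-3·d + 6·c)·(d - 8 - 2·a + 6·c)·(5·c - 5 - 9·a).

(-3·d + 6·c)·(d - 8 - 2·a + 6·c)·(5·c - 5 - 9·a)
= (-3·d² + 24·d + 6·a·d - 18·c·d + 6·c·d - 48·c - 12·a·c + 36·c²)·(5·c - 5 - 9·a)    [distributive law]
= (-3·d² + 24·d + 6·a·d - 12·c·d - 48·c - 12·a·c + 36·c²)·(5·c - 5 - 9·a)    [combine like terms]
= -15·c·d² + 15·d² + 27·a·d² + 120·c·d - 120·d - 216·a·d + 30·a·c·d - 30·a·d - 54·a²·d - 60·c²·d + 60·c·d + 108·a·c·d - 240·c² + 240·c + 432·a·c - 60·a·c² + 60·a·c + 108·a²·c + 180·c³ - 180·c² - 324·a·c²    [distributive law]
= -15·c·d² + 15·d² + 27·a·d² + 180·c·d - 120·d - 246·a·d + 138·a·c·d - 54·a²·d - 60·c²·d - 420·c² + 240·c + 492·a·c - 384·a·c² + 108·a²·c + 180·c³    [combine like terms]

-15·c·d² + 15·d² + 27·a·d² + 180·c·d - 120·d - 246·a·d + 138·a·c·d - 54·a²·d - 60·c²·d - 420·c² + 240·c + 492·a·c - 384·a·c² + 108·a²·c + 180·c³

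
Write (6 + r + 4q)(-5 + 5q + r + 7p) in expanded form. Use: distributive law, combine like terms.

-30 + 10q + r + 42p + 9qr + r^2 + 7pr + 20q^2 + 28pq

(6 + r + 4q)(-5 + 5q + r + 7p)
= -30 + 30q + 6r + 42p - 5r + 5qr + r^2 + 7pr - 20q + 20q^2 + 4qr + 28pq    [distributive law]
= -30 + 10q + r + 42p + 9qr + r^2 + 7pr + 20q^2 + 28pq    [combine like terms]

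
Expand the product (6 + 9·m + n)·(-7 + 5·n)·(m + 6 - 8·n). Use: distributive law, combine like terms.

-420·m - 252 + 474·n + 797·m·n - 154·n^2 - 63·m^2 + 45·m^2·n - 355·m·n^2 - 40·n^3

(6 + 9·m + n)·(-7 + 5·n)·(m + 6 - 8·n)
= (-42 + 30·n - 63·m + 45·m·n - 7·n + 5·n^2)·(m + 6 - 8·n)    [distributive law]
= (-42 + 23·n - 63·m + 45·m·n + 5·n^2)·(m + 6 - 8·n)    [combine like terms]
= -42·m - 252 + 336·n + 23·m·n + 138·n - 184·n^2 - 63·m^2 - 378·m + 504·m·n + 45·m^2·n + 270·m·n - 360·m·n^2 + 5·m·n^2 + 30·n^2 - 40·n^3    [distributive law]
= -420·m - 252 + 474·n + 797·m·n - 154·n^2 - 63·m^2 + 45·m^2·n - 355·m·n^2 - 40·n^3    [combine like terms]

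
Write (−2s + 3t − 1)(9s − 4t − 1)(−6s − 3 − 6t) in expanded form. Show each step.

108s^3 + 96s^2 − 102s^2t − 69st − 138st^2 + 15s + 30t^2 + 72t^3 − 9t − 3

(−2s + 3t − 1)(9s − 4t − 1)(−6s − 3 − 6t)
= (−18s^2 + 8st + 2s + 27st − 12t^2 − 3t − 9s + 4t + 1)(−6s − 3 − 6t)    [distributive law]
= (−18s^2 + 35st − 7s − 12t^2 + t + 1)(−6s − 3 − 6t)    [combine like terms]
= 108s^3 + 54s^2 + 108s^2t − 210s^2t − 105st − 210st^2 + 42s^2 + 21s + 42st + 72st^2 + 36t^2 + 72t^3 − 6st − 3t − 6t^2 − 6s − 3 − 6t    [distributive law]
= 108s^3 + 96s^2 − 102s^2t − 69st − 138st^2 + 15s + 30t^2 + 72t^3 − 9t − 3    [combine like terms]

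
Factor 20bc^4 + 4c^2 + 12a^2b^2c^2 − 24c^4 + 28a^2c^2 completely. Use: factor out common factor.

20bc^4 + 4c^2 + 12a^2b^2c^2 − 24c^4 + 28a^2c^2
= 4(5bc^4 + c^2 + 3a^2b^2c^2 − 6c^4 + 7a^2c^2)    [factor out 4]
= 4c^2(5bc^2 + 1 + 3a^2b^2 − 6c^2 + 7a^2)    [factor out c^2]

4c^2(5bc^2 + 1 + 3a^2b^2 − 6c^2 + 7a^2)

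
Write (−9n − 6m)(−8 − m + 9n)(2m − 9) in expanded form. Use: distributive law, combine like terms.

549mn − 648n − 90m^2n − 162mn^2 + 729n^2 + 42m^2 − 432m + 12m^3

(−9n − 6m)(−8 − m + 9n)(2m − 9)
= (72n + 9mn − 81n^2 + 48m + 6m^2 − 54mn)(2m − 9)    [distributive law]
= (72n − 45mn − 81n^2 + 48m + 6m^2)(2m − 9)    [combine like terms]
= 144mn − 648n − 90m^2n + 405mn − 162mn^2 + 729n^2 + 96m^2 − 432m + 12m^3 − 54m^2    [distributive law]
= 549mn − 648n − 90m^2n − 162mn^2 + 729n^2 + 42m^2 − 432m + 12m^3    [combine like terms]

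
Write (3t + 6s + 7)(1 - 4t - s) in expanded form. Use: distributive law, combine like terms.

(3t + 6s + 7)(1 - 4t - s)
= 3t - 12t^2 - 3st + 6s - 24st - 6s^2 + 7 - 28t - 7s    [distributive law]
= -25t - 12t^2 - 27st - s - 6s^2 + 7    [combine like terms]

-25t - 12t^2 - 27st - s - 6s^2 + 7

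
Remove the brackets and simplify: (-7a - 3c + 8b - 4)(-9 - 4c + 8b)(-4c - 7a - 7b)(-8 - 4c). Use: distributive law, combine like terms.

(-7a - 3c + 8b - 4)(-9 - 4c + 8b)(-4c - 7a - 7b)(-8 - 4c)
= (63a + 28ac - 56ab + 27c + 12c^2 - 24bc - 72b - 32bc + 64b^2 + 36 + 16c - 32b)(-4c - 7a - 7b)(-8 - 4c)    [distributive law]
= (63a + 28ac - 56ab + 43c + 12c^2 - 56bc - 104b + 64b^2 + 36)(-4c - 7a - 7b)(-8 - 4c)    [combine like terms]
= (-252ac - 441a^2 - 441ab - 112ac^2 - 196a^2c - 196abc + 224abc + 392a^2b + 392ab^2 - 172c^2 - 301ac - 301bc - 48c^3 - 84ac^2 - 84bc^2 + 224bc^2 + 392abc + 392b^2c + 416bc + 728ab + 728b^2 - 256b^2c - 448ab^2 - 448b^3 - 144c - 252a - 252b)(-8 - 4c)    [distributive law]
= (-553ac - 441a^2 + 287ab - 196ac^2 - 196a^2c + 420abc + 392a^2b - 56ab^2 - 172c^2 + 115bc - 48c^3 + 140bc^2 + 136b^2c + 728b^2 - 448b^3 - 144c - 252a - 252b)(-8 - 4c)    [combine like terms]
= 4424ac + 2212ac^2 + 3528a^2 + 1764a^2c - 2296ab - 1148abc + 1568ac^2 + 784ac^3 + 1568a^2c + 784a^2c^2 - 3360abc - 1680abc^2 - 3136a^2b - 1568a^2bc + 448ab^2 + 224ab^2c + 1376c^2 + 688c^3 - 920bc - 460bc^2 + 384c^3 + 192c^4 - 1120bc^2 - 560bc^3 - 1088b^2c - 544b^2c^2 - 5824b^2 - 2912b^2c + 3584b^3 + 1792b^3c + 1152c + 576c^2 + 2016a + 1008ac + 2016b + 1008bc    [distributive law]
= 5432ac + 3780ac^2 + 3528a^2 + 3332a^2c - 2296ab - 4508abc + 784ac^3 + 784a^2c^2 - 1680abc^2 - 3136a^2b - 1568a^2bc + 448ab^2 + 224ab^2c + 1952c^2 + 1072c^3 + 88bc - 1580bc^2 + 192c^4 - 560bc^3 - 4000b^2c - 544b^2c^2 - 5824b^2 + 3584b^3 + 1792b^3c + 1152c + 2016a + 2016b    [combine like terms]

5432ac + 3780ac^2 + 3528a^2 + 3332a^2c - 2296ab - 4508abc + 784ac^3 + 784a^2c^2 - 1680abc^2 - 3136a^2b - 1568a^2bc + 448ab^2 + 224ab^2c + 1952c^2 + 1072c^3 + 88bc - 1580bc^2 + 192c^4 - 560bc^3 - 4000b^2c - 544b^2c^2 - 5824b^2 + 3584b^3 + 1792b^3c + 1152c + 2016a + 2016b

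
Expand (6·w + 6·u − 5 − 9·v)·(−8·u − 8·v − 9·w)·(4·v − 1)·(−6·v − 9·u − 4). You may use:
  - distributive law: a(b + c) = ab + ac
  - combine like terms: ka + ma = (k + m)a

1260·u·v²·w + 3672·u²·v·w − 303·u·v·w − 918·u²·w − 3·u·w − 792·v³·w − 1410·v²·w − 318·v·w + 1296·v²·w² + 1944·u·v·w² + 540·v·w² − 486·u·w² − 216·w² + 288·u²·v² + 1728·u³·v − 744·u²·v − 432·u³ + 168·u² − 3168·u·v³ − 1992·u·v² + 56·u·v + 160·u − 1680·v³ − 112·v² + 160·v + 180·w − 1728·v⁴

(6·w + 6·u − 5 − 9·v)·(−8·u − 8·v − 9·w)·(4·v − 1)·(−6·v − 9·u − 4)
= (−48·u·w − 48·v·w − 54·w² − 48·u² − 48·u·v − 54·u·w + 40·u + 40·v + 45·w + 72·u·v + 72·v² + 81·v·w)·(4·v − 1)·(−6·v − 9·u − 4)    [distributive law]
= (−102·u·w + 33·v·w − 54·w² − 48·u² + 24·u·v + 40·u + 40·v + 45·w + 72·v²)·(4·v − 1)·(−6·v − 9·u − 4)    [combine like terms]
= (−408·u·v·w + 102·u·w + 132·v²·w − 33·v·w − 216·v·w² + 54·w² − 192·u²·v + 48·u² + 96·u·v² − 24·u·v + 160·u·v − 40·u + 160·v² − 40·v + 180·v·w − 45·w + 288·v³ − 72·v²)·(−6·v − 9·u − 4)    [distributive law]
= (−408·u·v·w + 102·u·w + 132·v²·w + 147·v·w − 216·v·w² + 54·w² − 192·u²·v + 48·u² + 96·u·v² + 136·u·v − 40·u + 88·v² − 40·v − 45·w + 288·v³)·(−6·v − 9·u − 4)    [combine like terms]
= 2448·u·v²·w + 3672·u²·v·w + 1632·u·v·w − 612·u·v·w − 918·u²·w − 408·u·w − 792·v³·w − 1188·u·v²·w − 528·v²·w − 882·v²·w − 1323·u·v·w − 588·v·w + 1296·v²·w² + 1944·u·v·w² + 864·v·w² − 324·v·w² − 486·u·w² − 216·w² + 1152·u²·v² + 1728·u³·v + 768·u²·v − 288·u²·v − 432·u³ − 192·u² − 576·u·v³ − 864·u²·v² − 384·u·v² − 816·u·v² − 1224·u²·v − 544·u·v + 240·u·v + 360·u² + 160·u − 528·v³ − 792·u·v² − 352·v² + 240·v² + 360·u·v + 160·v + 270·v·w + 405·u·w + 180·w − 1728·v⁴ − 2592·u·v³ − 1152·v³    [distributive law]
= 1260·u·v²·w + 3672·u²·v·w − 303·u·v·w − 918·u²·w − 3·u·w − 792·v³·w − 1410·v²·w − 318·v·w + 1296·v²·w² + 1944·u·v·w² + 540·v·w² − 486·u·w² − 216·w² + 288·u²·v² + 1728·u³·v − 744·u²·v − 432·u³ + 168·u² − 3168·u·v³ − 1992·u·v² + 56·u·v + 160·u − 1680·v³ − 112·v² + 160·v + 180·w − 1728·v⁴    [combine like terms]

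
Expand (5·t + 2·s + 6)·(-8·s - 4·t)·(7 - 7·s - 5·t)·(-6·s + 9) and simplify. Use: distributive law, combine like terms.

(5·t + 2·s + 6)·(-8·s - 4·t)·(7 - 7·s - 5·t)·(-6·s + 9)
= (-40·s·t - 20·t^2 - 16·s^2 - 8·s·t - 48·s - 24·t)·(7 - 7·s - 5·t)·(-6·s + 9)    [distributive law]
= (-48·s·t - 20·t^2 - 16·s^2 - 48·s - 24·t)·(7 - 7·s - 5·t)·(-6·s + 9)    [combine like terms]
= (-336·s·t + 336·s^2·t + 240·s·t^2 - 140·t^2 + 140·s·t^2 + 100·t^3 - 112·s^2 + 112·s^3 + 80·s^2·t - 336·s + 336·s^2 + 240·s·t - 168·t + 168·s·t + 120·t^2)·(-6·s + 9)    [distributive law]
= (72·s·t + 416·s^2·t + 380·s·t^2 - 20·t^2 + 100·t^3 + 224·s^2 + 112·s^3 - 336·s - 168·t)·(-6·s + 9)    [combine like terms]
= -432·s^2·t + 648·s·t - 2496·s^3·t + 3744·s^2·t - 2280·s^2·t^2 + 3420·s·t^2 + 120·s·t^2 - 180·t^2 - 600·s·t^3 + 900·t^3 - 1344·s^3 + 2016·s^2 - 672·s^4 + 1008·s^3 + 2016·s^2 - 3024·s + 1008·s·t - 1512·t    [distributive law]
= 3312·s^2·t + 1656·s·t - 2496·s^3·t - 2280·s^2·t^2 + 3540·s·t^2 - 180·t^2 - 600·s·t^3 + 900·t^3 - 336·s^3 + 4032·s^2 - 672·s^4 - 3024·s - 1512·t    [combine like terms]

3312·s^2·t + 1656·s·t - 2496·s^3·t - 2280·s^2·t^2 + 3540·s·t^2 - 180·t^2 - 600·s·t^3 + 900·t^3 - 336·s^3 + 4032·s^2 - 672·s^4 - 3024·s - 1512·t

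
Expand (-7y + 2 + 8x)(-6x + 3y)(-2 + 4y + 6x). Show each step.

(-7y + 2 + 8x)(-6x + 3y)(-2 + 4y + 6x)
= (42xy - 21y^2 - 12x + 6y - 48x^2 + 24xy)(-2 + 4y + 6x)    [distributive law]
= (66xy - 21y^2 - 12x + 6y - 48x^2)(-2 + 4y + 6x)    [combine like terms]
= -132xy + 264xy^2 + 396x^2y + 42y^2 - 84y^3 - 126xy^2 + 24x - 48xy - 72x^2 - 12y + 24y^2 + 36xy + 96x^2 - 192x^2y - 288x^3    [distributive law]
= -144xy + 138xy^2 + 204x^2y + 66y^2 - 84y^3 + 24x + 24x^2 - 12y - 288x^3    [combine like terms]

-144xy + 138xy^2 + 204x^2y + 66y^2 - 84y^3 + 24x + 24x^2 - 12y - 288x^3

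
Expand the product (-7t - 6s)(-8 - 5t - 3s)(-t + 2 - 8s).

14t^2 + 112t - 394st - 35t^3 - 331st^2 - 426s^2t + 96s - 348s^2 - 144s^3

(-7t - 6s)(-8 - 5t - 3s)(-t + 2 - 8s)
= (56t + 35t^2 + 21st + 48s + 30st + 18s^2)(-t + 2 - 8s)    [distributive law]
= (56t + 35t^2 + 51st + 48s + 18s^2)(-t + 2 - 8s)    [combine like terms]
= -56t^2 + 112t - 448st - 35t^3 + 70t^2 - 280st^2 - 51st^2 + 102st - 408s^2t - 48st + 96s - 384s^2 - 18s^2t + 36s^2 - 144s^3    [distributive law]
= 14t^2 + 112t - 394st - 35t^3 - 331st^2 - 426s^2t + 96s - 348s^2 - 144s^3    [combine like terms]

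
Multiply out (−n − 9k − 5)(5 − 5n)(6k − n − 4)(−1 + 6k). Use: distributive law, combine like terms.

(−n − 9k − 5)(5 − 5n)(6k − n − 4)(−1 + 6k)
= (−5n + 5n^2 − 45k + 45kn − 25 + 25n)(6k − n − 4)(−1 + 6k)    [distributive law]
= (20n + 5n^2 − 45k + 45kn − 25)(6k − n − 4)(−1 + 6k)    [combine like terms]
= (120kn − 20n^2 − 80n + 30kn^2 − 5n^3 − 20n^2 − 270k^2 + 45kn + 180k + 270k^2n − 45kn^2 − 180kn − 150k + 25n + 100)(−1 + 6k)    [distributive law]
= (−15kn − 40n^2 − 55n − 15kn^2 − 5n^3 − 270k^2 + 30k + 270k^2n + 100)(−1 + 6k)    [combine like terms]
= 15kn − 90k^2n + 40n^2 − 240kn^2 + 55n − 330kn + 15kn^2 − 90k^2n^2 + 5n^3 − 30kn^3 + 270k^2 − 1620k^3 − 30k + 180k^2 − 270k^2n + 1620k^3n − 100 + 600k    [distributive law]
= −315kn − 360k^2n + 40n^2 − 225kn^2 + 55n − 90k^2n^2 + 5n^3 − 30kn^3 + 450k^2 − 1620k^3 + 570k + 1620k^3n − 100    [combine like terms]

−315kn − 360k^2n + 40n^2 − 225kn^2 + 55n − 90k^2n^2 + 5n^3 − 30kn^3 + 450k^2 − 1620k^3 + 570k + 1620k^3n − 100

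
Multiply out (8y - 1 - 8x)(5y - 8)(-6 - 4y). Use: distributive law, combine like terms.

(8y - 1 - 8x)(5y - 8)(-6 - 4y)
= (40y^2 - 64y - 5y + 8 - 40xy + 64x)(-6 - 4y)    [distributive law]
= (40y^2 - 69y + 8 - 40xy + 64x)(-6 - 4y)    [combine like terms]
= -240y^2 - 160y^3 + 414y + 276y^2 - 48 - 32y + 240xy + 160xy^2 - 384x - 256xy    [distributive law]
= 36y^2 - 160y^3 + 382y - 48 - 16xy + 160xy^2 - 384x    [combine like terms]

36y^2 - 160y^3 + 382y - 48 - 16xy + 160xy^2 - 384x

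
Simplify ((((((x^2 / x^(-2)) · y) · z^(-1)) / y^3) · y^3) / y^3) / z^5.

x^4y^(-2)z^(-6)

((((((x^2 / x^(-2)) · y) · z^(-1)) / y^3) · y^3) / y^3) / z^5
= (((((x^4 · y) · z^(-1)) / y^3) · y^3) / y^3) / z^5    [quotient of powers]
= x^4y^(-2)z^(-6)    [quotient of powers; product of powers]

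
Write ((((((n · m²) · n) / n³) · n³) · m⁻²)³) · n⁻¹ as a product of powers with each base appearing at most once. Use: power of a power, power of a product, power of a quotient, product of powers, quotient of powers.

n⁵

((((((n · m²) · n) / n³) · n³) · m⁻²)³) · n⁻¹
= ((((((n · m²) · n) / n³) · n³)³) · ((m⁻²)³)) · n⁻¹    [power of a product]
= ((((((n · m²) · n) / n³)³) · ((n³)³)) · ((m⁻²)³)) · n⁻¹    [power of a product]
= ((((((n · m²) · n)³) / ((n³)³)) · ((n³)³)) · ((m⁻²)³)) · n⁻¹    [power of a quotient]
= ((((((n · m²)³) · (n³)) / ((n³)³)) · ((n³)³)) · ((m⁻²)³)) · n⁻¹    [power of a product]
= ((((((n³) · ((m²)³)) · (n³)) / ((n³)³)) · ((n³)³)) · ((m⁻²)³)) · n⁻¹    [power of a product]
= (((((n³ · m⁶) · (n³)) / ((n³)³)) · ((n³)³)) · ((m⁻²)³)) · n⁻¹    [power of a power]
= (((((n³ · m⁶) · n³) / n⁹) · ((n³)³)) · ((m⁻²)³)) · n⁻¹    [power of a power]
= (((((n³ · m⁶) · n³) / n⁹) · n⁹) · ((m⁻²)³)) · n⁻¹    [power of a power]
= (((((n³ · m⁶) · n³) / n⁹) · n⁹) · m⁻⁶) · n⁻¹    [power of a power]
= n⁵    [quotient of powers; product of powers]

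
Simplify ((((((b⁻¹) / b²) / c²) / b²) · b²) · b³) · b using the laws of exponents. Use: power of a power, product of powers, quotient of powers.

((((((b⁻¹) / b²) / c²) / b²) · b²) · b³) · b
= ((((b⁻³ / c²) / b²) · b²) · b³) · b    [quotient of powers]
= b·c⁻²    [quotient of powers; product of powers]

b·c⁻²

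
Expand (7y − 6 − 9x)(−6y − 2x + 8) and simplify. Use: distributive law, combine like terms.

−42y^2 + 40xy + 92y − 60x − 48 + 18x^2

(7y − 6 − 9x)(−6y − 2x + 8)
= −42y^2 − 14xy + 56y + 36y + 12x − 48 + 54xy + 18x^2 − 72x    [distributive law]
= −42y^2 + 40xy + 92y − 60x − 48 + 18x^2    [combine like terms]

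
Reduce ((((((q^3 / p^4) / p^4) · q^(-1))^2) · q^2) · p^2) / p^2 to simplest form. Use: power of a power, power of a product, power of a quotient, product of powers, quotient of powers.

((((((q^3 / p^4) / p^4) · q^(-1))^2) · q^2) · p^2) / p^2
= ((((((q^3 / p^4) / p^4)^2) · ((q^(-1))^2)) · q^2) · p^2) / p^2    [power of a product]
= ((((((q^3 / p^4)^2) / ((p^4)^2)) · ((q^(-1))^2)) · q^2) · p^2) / p^2    [power of a quotient]
= (((((((q^3)^2) / ((p^4)^2)) / ((p^4)^2)) · ((q^(-1))^2)) · q^2) · p^2) / p^2    [power of a quotient]
= (((((q^6 / ((p^4)^2)) / ((p^4)^2)) · ((q^(-1))^2)) · q^2) · p^2) / p^2    [power of a power]
= (((((q^6 / p^8) / ((p^4)^2)) · ((q^(-1))^2)) · q^2) · p^2) / p^2    [power of a power]
= (((((q^6 / p^8) / p^8) · ((q^(-1))^2)) · q^2) · p^2) / p^2    [power of a power]
= (((((q^6 / p^8) / p^8) · q^(-2)) · q^2) · p^2) / p^2    [power of a power]
= p^(-16)q^6    [quotient of powers; product of powers]

p^(-16)q^6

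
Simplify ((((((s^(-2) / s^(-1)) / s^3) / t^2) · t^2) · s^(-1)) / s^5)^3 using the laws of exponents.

((((((s^(-2) / s^(-1)) / s^3) / t^2) · t^2) · s^(-1)) / s^5)^3
= ((((((s^(-2) / s^(-1)) / s^3) / t^2) · t^2) · s^(-1))^3) / ((s^5)^3)    [power of a quotient]
= ((((((s^(-2) / s^(-1)) / s^3) / t^2) · t^2)^3) · ((s^(-1))^3)) / ((s^5)^3)    [power of a product]
= ((((((s^(-2) / s^(-1)) / s^3) / t^2)^3) · ((t^2)^3)) · ((s^(-1))^3)) / ((s^5)^3)    [power of a product]
= ((((((s^(-2) / s^(-1)) / s^3)^3) / ((t^2)^3)) · ((t^2)^3)) · ((s^(-1))^3)) / ((s^5)^3)    [power of a quotient]
= ((((((s^(-2) / s^(-1))^3) / ((s^3)^3)) / ((t^2)^3)) · ((t^2)^3)) · ((s^(-1))^3)) / ((s^5)^3)    [power of a quotient]
= (((((((s^(-2))^3) / ((s^(-1))^3)) / ((s^3)^3)) / ((t^2)^3)) · ((t^2)^3)) · ((s^(-1))^3)) / ((s^5)^3)    [power of a quotient]
= (((((s^(-6) / ((s^(-1))^3)) / ((s^3)^3)) / ((t^2)^3)) · ((t^2)^3)) · ((s^(-1))^3)) / ((s^5)^3)    [power of a power]
= (((((s^(-6) / s^(-3)) / ((s^3)^3)) / ((t^2)^3)) · ((t^2)^3)) · ((s^(-1))^3)) / ((s^5)^3)    [power of a power]
= ((((s^(-3) / ((s^3)^3)) / ((t^2)^3)) · ((t^2)^3)) · ((s^(-1))^3)) / ((s^5)^3)    [quotient of powers]
= ((((s^(-3) / s^9) / ((t^2)^3)) · ((t^2)^3)) · ((s^(-1))^3)) / ((s^5)^3)    [power of a power]
= (((s^(-12) / ((t^2)^3)) · ((t^2)^3)) · ((s^(-1))^3)) / ((s^5)^3)    [quotient of powers]
= (((s^(-12) / t^6) · ((t^2)^3)) · ((s^(-1))^3)) / ((s^5)^3)    [power of a power]
= (((s^(-12) / t^6) · t^6) · ((s^(-1))^3)) / ((s^5)^3)    [power of a power]
= (((s^(-12) / t^6) · t^6) · s^(-3)) / ((s^5)^3)    [power of a power]
= (((s^(-12) / t^6) · t^6) · s^(-3)) / s^15    [power of a power]
= s^(-30)    [quotient of powers; product of powers]

s^(-30)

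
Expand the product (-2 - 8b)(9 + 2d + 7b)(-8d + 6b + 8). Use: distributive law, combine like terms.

112d - 796b - 144 + 32d^2 + 536bd - 964b^2 + 128bd^2 + 352b^2d - 336b^3

(-2 - 8b)(9 + 2d + 7b)(-8d + 6b + 8)
= (-18 - 4d - 14b - 72b - 16bd - 56b^2)(-8d + 6b + 8)    [distributive law]
= (-18 - 4d - 86b - 16bd - 56b^2)(-8d + 6b + 8)    [combine like terms]
= 144d - 108b - 144 + 32d^2 - 24bd - 32d + 688bd - 516b^2 - 688b + 128bd^2 - 96b^2d - 128bd + 448b^2d - 336b^3 - 448b^2    [distributive law]
= 112d - 796b - 144 + 32d^2 + 536bd - 964b^2 + 128bd^2 + 352b^2d - 336b^3    [combine like terms]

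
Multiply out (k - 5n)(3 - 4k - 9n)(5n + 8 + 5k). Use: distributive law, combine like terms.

(k - 5n)(3 - 4k - 9n)(5n + 8 + 5k)
= (3k - 4k^2 - 9kn - 15n + 20kn + 45n^2)(5n + 8 + 5k)    [distributive law]
= (3k - 4k^2 + 11kn - 15n + 45n^2)(5n + 8 + 5k)    [combine like terms]
= 15kn + 24k + 15k^2 - 20k^2n - 32k^2 - 20k^3 + 55kn^2 + 88kn + 55k^2n - 75n^2 - 120n - 75kn + 225n^3 + 360n^2 + 225kn^2    [distributive law]
= 28kn + 24k - 17k^2 + 35k^2n - 20k^3 + 280kn^2 + 285n^2 - 120n + 225n^3    [combine like terms]

28kn + 24k - 17k^2 + 35k^2n - 20k^3 + 280kn^2 + 285n^2 - 120n + 225n^3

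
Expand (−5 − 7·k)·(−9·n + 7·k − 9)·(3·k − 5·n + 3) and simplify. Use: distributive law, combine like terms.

184·k·n − 225·n^2 − 90·n − 63·k^2 + 219·k + 135 + 434·k^2·n − 315·k·n^2 − 147·k^3

(−5 − 7·k)·(−9·n + 7·k − 9)·(3·k − 5·n + 3)
= (45·n − 35·k + 45 + 63·k·n − 49·k^2 + 63·k)·(3·k − 5·n + 3)    [distributive law]
= (45·n + 28·k + 45 + 63·k·n − 49·k^2)·(3·k − 5·n + 3)    [combine like terms]
= 135·k·n − 225·n^2 + 135·n + 84·k^2 − 140·k·n + 84·k + 135·k − 225·n + 135 + 189·k^2·n − 315·k·n^2 + 189·k·n − 147·k^3 + 245·k^2·n − 147·k^2    [distributive law]
= 184·k·n − 225·n^2 − 90·n − 63·k^2 + 219·k + 135 + 434·k^2·n − 315·k·n^2 − 147·k^3    [combine like terms]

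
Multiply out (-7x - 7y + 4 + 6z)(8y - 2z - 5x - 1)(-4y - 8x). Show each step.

(-7x - 7y + 4 + 6z)(8y - 2z - 5x - 1)(-4y - 8x)
= (-56xy + 14xz + 35x² + 7x - 56y² + 14yz + 35xy + 7y + 32y - 8z - 20x - 4 + 48yz - 12z² - 30xz - 6z)(-4y - 8x)    [distributive law]
= (-21xy - 16xz + 35x² - 13x - 56y² + 62yz + 39y - 14z - 4 - 12z²)(-4y - 8x)    [combine like terms]
= 84xy² + 168x²y + 64xyz + 128x²z - 140x²y - 280x³ + 52xy + 104x² + 224y³ + 448xy² - 248y²z - 496xyz - 156y² - 312xy + 56yz + 112xz + 16y + 32x + 48yz² + 96xz²    [distributive law]
= 532xy² + 28x²y - 432xyz + 128x²z - 280x³ - 260xy + 104x² + 224y³ - 248y²z - 156y² + 56yz + 112xz + 16y + 32x + 48yz² + 96xz²    [combine like terms]

532xy² + 28x²y - 432xyz + 128x²z - 280x³ - 260xy + 104x² + 224y³ - 248y²z - 156y² + 56yz + 112xz + 16y + 32x + 48yz² + 96xz²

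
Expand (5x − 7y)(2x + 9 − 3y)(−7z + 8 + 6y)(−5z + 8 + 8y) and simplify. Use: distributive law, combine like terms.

(5x − 7y)(2x + 9 − 3y)(−7z + 8 + 6y)(−5z + 8 + 8y)
= (10x² + 45x − 15xy − 14xy − 63y + 21y²)(−7z + 8 + 6y)(−5z + 8 + 8y)    [distributive law]
= (10x² + 45x − 29xy − 63y + 21y²)(−7z + 8 + 6y)(−5z + 8 + 8y)    [combine like terms]
= (−70x²z + 80x² + 60x²y − 315xz + 360x + 270xy + 203xyz − 232xy − 174xy² + 441yz − 504y − 378y² − 147y²z + 168y² + 126y³)(−5z + 8 + 8y)    [distributive law]
= (−70x²z + 80x² + 60x²y − 315xz + 360x + 38xy + 203xyz − 174xy² + 441yz − 504y − 210y² − 147y²z + 126y³)(−5z + 8 + 8y)    [combine like terms]
= 350x²z² − 560x²z − 560x²yz − 400x²z + 640x² + 640x²y − 300x²yz + 480x²y + 480x²y² + 1575xz² − 2520xz − 2520xyz − 1800xz + 2880x + 2880xy − 190xyz + 304xy + 304xy² − 1015xyz² + 1624xyz + 1624xy²z + 870xy²z − 1392xy² − 1392xy³ − 2205yz² + 3528yz + 3528y²z + 2520yz − 4032y − 4032y² + 1050y²z − 1680y² − 1680y³ + 735y²z² − 1176y²z − 1176y³z − 630y³z + 1008y³ + 1008y⁴    [distributive law]
= 350x²z² − 960x²z − 860x²yz + 640x² + 1120x²y + 480x²y² + 1575xz² − 4320xz − 1086xyz + 2880x + 3184xy − 1088xy² − 1015xyz² + 2494xy²z − 1392xy³ − 2205yz² + 6048yz + 3402y²z − 4032y − 5712y² − 672y³ + 735y²z² − 1806y³z + 1008y⁴    [combine like terms]

350x²z² − 960x²z − 860x²yz + 640x² + 1120x²y + 480x²y² + 1575xz² − 4320xz − 1086xyz + 2880x + 3184xy − 1088xy² − 1015xyz² + 2494xy²z − 1392xy³ − 2205yz² + 6048yz + 3402y²z − 4032y − 5712y² − 672y³ + 735y²z² − 1806y³z + 1008y⁴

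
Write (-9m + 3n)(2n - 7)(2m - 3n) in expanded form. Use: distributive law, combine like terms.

(-9m + 3n)(2n - 7)(2m - 3n)
= (-18mn + 63m + 6n^2 - 21n)(2m - 3n)    [distributive law]
= -36m^2n + 54mn^2 + 126m^2 - 189mn + 12mn^2 - 18n^3 - 42mn + 63n^2    [distributive law]
= -36m^2n + 66mn^2 + 126m^2 - 231mn - 18n^3 + 63n^2    [combine like terms]

-36m^2n + 66mn^2 + 126m^2 - 231mn - 18n^3 + 63n^2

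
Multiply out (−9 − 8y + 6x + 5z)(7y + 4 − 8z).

−95y − 36 + 92z − 56y^2 + 99yz + 42xy + 24x − 48xz − 40z^2

(−9 − 8y + 6x + 5z)(7y + 4 − 8z)
= −63y − 36 + 72z − 56y^2 − 32y + 64yz + 42xy + 24x − 48xz + 35yz + 20z − 40z^2    [distributive law]
= −95y − 36 + 92z − 56y^2 + 99yz + 42xy + 24x − 48xz − 40z^2    [combine like terms]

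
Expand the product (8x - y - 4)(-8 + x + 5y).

(8x - y - 4)(-8 + x + 5y)
= -64x + 8x^2 + 40xy + 8y - xy - 5y^2 + 32 - 4x - 20y    [distributive law]
= -68x + 8x^2 + 39xy - 12y - 5y^2 + 32    [combine like terms]

-68x + 8x^2 + 39xy - 12y - 5y^2 + 32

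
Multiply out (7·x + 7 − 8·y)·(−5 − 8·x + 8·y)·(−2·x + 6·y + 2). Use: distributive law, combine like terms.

70·x^2 − 498·x·y − 112·x + 112·x^3 − 576·x^2·y + 848·x·y^2 − 18·y − 70 + 448·y^2 − 384·y^3

(7·x + 7 − 8·y)·(−5 − 8·x + 8·y)·(−2·x + 6·y + 2)
= (−35·x − 56·x^2 + 56·x·y − 35 − 56·x + 56·y + 40·y + 64·x·y − 64·y^2)·(−2·x + 6·y + 2)    [distributive law]
= (−91·x − 56·x^2 + 120·x·y − 35 + 96·y − 64·y^2)·(−2·x + 6·y + 2)    [combine like terms]
= 182·x^2 − 546·x·y − 182·x + 112·x^3 − 336·x^2·y − 112·x^2 − 240·x^2·y + 720·x·y^2 + 240·x·y + 70·x − 210·y − 70 − 192·x·y + 576·y^2 + 192·y + 128·x·y^2 − 384·y^3 − 128·y^2    [distributive law]
= 70·x^2 − 498·x·y − 112·x + 112·x^3 − 576·x^2·y + 848·x·y^2 − 18·y − 70 + 448·y^2 − 384·y^3    [combine like terms]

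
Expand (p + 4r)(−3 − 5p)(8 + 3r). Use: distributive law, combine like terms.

−24p − 169pr − 40p² − 15p²r − 96r − 36r² − 60pr²

(p + 4r)(−3 − 5p)(8 + 3r)
= (−3p − 5p² − 12r − 20pr)(8 + 3r)    [distributive law]
= −24p − 9pr − 40p² − 15p²r − 96r − 36r² − 160pr − 60pr²    [distributive law]
= −24p − 169pr − 40p² − 15p²r − 96r − 36r² − 60pr²    [combine like terms]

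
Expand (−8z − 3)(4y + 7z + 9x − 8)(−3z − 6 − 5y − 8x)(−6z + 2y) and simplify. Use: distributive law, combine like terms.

(−8z − 3)(4y + 7z + 9x − 8)(−3z − 6 − 5y − 8x)(−6z + 2y)
= (−32yz − 56z^2 − 72xz + 64z − 12y − 21z − 27x + 24)(−3z − 6 − 5y − 8x)(−6z + 2y)    [distributive law]
= (−32yz − 56z^2 − 72xz + 43z − 12y − 27x + 24)(−3z − 6 − 5y − 8x)(−6z + 2y)    [combine like terms]
= (96yz^2 + 192yz + 160y^2z + 256xyz + 168z^3 + 336z^2 + 280yz^2 + 448xz^2 + 216xz^2 + 432xz + 360xyz + 576x^2z − 129z^2 − 258z − 215yz − 344xz + 36yz + 72y + 60y^2 + 96xy + 81xz + 162x + 135xy + 216x^2 − 72z − 144 − 120y − 192x)(−6z + 2y)    [distributive law]
= (376yz^2 + 13yz + 160y^2z + 616xyz + 168z^3 + 207z^2 + 664xz^2 + 169xz + 576x^2z − 330z − 48y + 60y^2 + 231xy − 30x + 216x^2 − 144)(−6z + 2y)    [combine like terms]
= −2256yz^3 + 752y^2z^2 − 78yz^2 + 26y^2z − 960y^2z^2 + 320y^3z − 3696xyz^2 + 1232xy^2z − 1008z^4 + 336yz^3 − 1242z^3 + 414yz^2 − 3984xz^3 + 1328xyz^2 − 1014xz^2 + 338xyz − 3456x^2z^2 + 1152x^2yz + 1980z^2 − 660yz + 288yz − 96y^2 − 360y^2z + 120y^3 − 1386xyz + 462xy^2 + 180xz − 60xy − 1296x^2z + 432x^2y + 864z − 288y    [distributive law]
= −1920yz^3 − 208y^2z^2 + 336yz^2 − 334y^2z + 320y^3z − 2368xyz^2 + 1232xy^2z − 1008z^4 − 1242z^3 − 3984xz^3 − 1014xz^2 − 1048xyz − 3456x^2z^2 + 1152x^2yz + 1980z^2 − 372yz − 96y^2 + 120y^3 + 462xy^2 + 180xz − 60xy − 1296x^2z + 432x^2y + 864z − 288y    [combine like terms]

−1920yz^3 − 208y^2z^2 + 336yz^2 − 334y^2z + 320y^3z − 2368xyz^2 + 1232xy^2z − 1008z^4 − 1242z^3 − 3984xz^3 − 1014xz^2 − 1048xyz − 3456x^2z^2 + 1152x^2yz + 1980z^2 − 372yz − 96y^2 + 120y^3 + 462xy^2 + 180xz − 60xy − 1296x^2z + 432x^2y + 864z − 288y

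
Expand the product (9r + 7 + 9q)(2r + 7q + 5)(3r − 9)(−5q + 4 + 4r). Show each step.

702qr^3 + 276r^3 + 216r^4 − 891qr^2 − 1644r^2 − 459q^2r^2 + 723q^2r − 3042qr − 2964r + 1962q^2 − 1809q − 1260 − 945q^3r + 2835q^3

(9r + 7 + 9q)(2r + 7q + 5)(3r − 9)(−5q + 4 + 4r)
= (18r^2 + 63qr + 45r + 14r + 49q + 35 + 18qr + 63q^2 + 45q)(3r − 9)(−5q + 4 + 4r)    [distributive law]
= (18r^2 + 81qr + 59r + 94q + 35 + 63q^2)(3r − 9)(−5q + 4 + 4r)    [combine like terms]
= (54r^3 − 162r^2 + 243qr^2 − 729qr + 177r^2 − 531r + 282qr − 846q + 105r − 315 + 189q^2r − 567q^2)(−5q + 4 + 4r)    [distributive law]
= (54r^3 + 15r^2 + 243qr^2 − 447qr − 426r − 846q − 315 + 189q^2r − 567q^2)(−5q + 4 + 4r)    [combine like terms]
= −270qr^3 + 216r^3 + 216r^4 − 75qr^2 + 60r^2 + 60r^3 − 1215q^2r^2 + 972qr^2 + 972qr^3 + 2235q^2r − 1788qr − 1788qr^2 + 2130qr − 1704r − 1704r^2 + 4230q^2 − 3384q − 3384qr + 1575q − 1260 − 1260r − 945q^3r + 756q^2r + 756q^2r^2 + 2835q^3 − 2268q^2 − 2268q^2r    [distributive law]
= 702qr^3 + 276r^3 + 216r^4 − 891qr^2 − 1644r^2 − 459q^2r^2 + 723q^2r − 3042qr − 2964r + 1962q^2 − 1809q − 1260 − 945q^3r + 2835q^3    [combine like terms]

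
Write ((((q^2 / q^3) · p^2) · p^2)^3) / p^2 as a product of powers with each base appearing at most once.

p^10·q^(-3)

((((q^2 / q^3) · p^2) · p^2)^3) / p^2
= ((((q^2 / q^3) · p^2)^3) · ((p^2)^3)) / p^2    [power of a product]
= ((((q^2 / q^3)^3) · ((p^2)^3)) · ((p^2)^3)) / p^2    [power of a product]
= (((((q^2)^3) / ((q^3)^3)) · ((p^2)^3)) · ((p^2)^3)) / p^2    [power of a quotient]
= (((q^6 / ((q^3)^3)) · ((p^2)^3)) · ((p^2)^3)) / p^2    [power of a power]
= (((q^6 / q^9) · ((p^2)^3)) · ((p^2)^3)) / p^2    [power of a power]
= ((q^(-3) · ((p^2)^3)) · ((p^2)^3)) / p^2    [quotient of powers]
= ((q^(-3) · p^6) · ((p^2)^3)) / p^2    [power of a power]
= ((q^(-3) · p^6) · p^6) / p^2    [power of a power]
= p^10·q^(-3)    [quotient of powers; product of powers]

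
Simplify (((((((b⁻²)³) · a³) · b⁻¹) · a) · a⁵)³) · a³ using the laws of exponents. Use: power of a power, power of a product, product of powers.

(((((((b⁻²)³) · a³) · b⁻¹) · a) · a⁵)³) · a³
= (((((((b⁻²)³) · a³) · b⁻¹) · a)³) · ((a⁵)³)) · a³    [power of a product]
= (((((((b⁻²)³) · a³) · b⁻¹)³) · (a³)) · ((a⁵)³)) · a³    [power of a product]
= (((((((b⁻²)³) · a³)³) · ((b⁻¹)³)) · (a³)) · ((a⁵)³)) · a³    [power of a product]
= (((((((b⁻²)³)³) · ((a³)³)) · ((b⁻¹)³)) · (a³)) · ((a⁵)³)) · a³    [power of a product]
= ((((((b⁻²)⁹) · ((a³)³)) · ((b⁻¹)³)) · (a³)) · ((a⁵)³)) · a³    [power of a power]
= ((((b⁻¹⁸ · ((a³)³)) · ((b⁻¹)³)) · (a³)) · ((a⁵)³)) · a³    [power of a power]
= ((((b⁻¹⁸ · a⁹) · ((b⁻¹)³)) · (a³)) · ((a⁵)³)) · a³    [power of a power]
= ((((b⁻¹⁸ · a⁹) · b⁻³) · (a³)) · ((a⁵)³)) · a³    [power of a power]
= ((((b⁻¹⁸ · a⁹) · b⁻³) · a³) · a¹⁵) · a³    [power of a power]
= a³⁰·b⁻²¹    [product of powers]

a³⁰·b⁻²¹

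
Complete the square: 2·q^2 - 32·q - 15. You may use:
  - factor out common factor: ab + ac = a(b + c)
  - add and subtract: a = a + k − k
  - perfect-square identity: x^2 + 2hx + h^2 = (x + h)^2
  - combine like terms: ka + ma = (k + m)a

2(q - 8)^2 - 143

2·q^2 - 32·q - 15
= 2(q^2 - 16·q) - 15    [factor out 2 from the q-terms]
= 2(q^2 - 16·q + 64 - 64) - 15    [add and subtract 64 inside the bracket]
= 2(q - 8)^2 - 128 - 15    [perfect-square identity]
= 2(q - 8)^2 - 143    [combine constants]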